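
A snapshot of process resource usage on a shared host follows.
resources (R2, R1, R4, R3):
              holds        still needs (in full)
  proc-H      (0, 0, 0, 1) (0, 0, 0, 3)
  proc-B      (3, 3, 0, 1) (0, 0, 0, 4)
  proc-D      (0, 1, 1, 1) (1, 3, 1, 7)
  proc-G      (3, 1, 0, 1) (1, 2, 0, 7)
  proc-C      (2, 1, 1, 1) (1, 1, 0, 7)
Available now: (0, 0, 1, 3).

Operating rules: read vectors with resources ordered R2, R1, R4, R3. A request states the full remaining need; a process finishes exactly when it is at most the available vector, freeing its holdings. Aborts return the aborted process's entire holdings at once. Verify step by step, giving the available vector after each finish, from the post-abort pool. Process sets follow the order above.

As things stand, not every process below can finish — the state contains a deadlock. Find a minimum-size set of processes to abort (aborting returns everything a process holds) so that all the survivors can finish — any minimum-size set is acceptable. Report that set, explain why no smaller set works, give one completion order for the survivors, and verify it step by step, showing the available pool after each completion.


Minimum abort set: proc-D and proc-C.
Key observation: proc-G was stuck for good until proc-D and proc-C gave back (2, 2, 2, 2); in the order shown it finishes at step 3.
No one abort is enough; case by case: proc-H alone leaves proc-D blocked (short on R3); proc-B alone leaves proc-D blocked (short on R3); proc-D alone leaves proc-G blocked (short on R3); proc-G alone leaves proc-D blocked (short on R3); proc-C alone leaves proc-D blocked (short on R3).
One survivor order: proc-H, proc-B, proc-G. Check, step by step (post-abort pool first):
  pool = (2, 2, 3, 5)
  proc-H: need (0, 0, 0, 3) fits (2, 2, 3, 5); releases (0, 0, 0, 1), pool now (2, 2, 3, 6)
  proc-B: need (0, 0, 0, 4) fits (2, 2, 3, 6); releases (3, 3, 0, 1), pool now (5, 5, 3, 7)
  proc-G: need (1, 2, 0, 7) fits (5, 5, 3, 7); releases (3, 1, 0, 1), pool now (8, 6, 3, 8)


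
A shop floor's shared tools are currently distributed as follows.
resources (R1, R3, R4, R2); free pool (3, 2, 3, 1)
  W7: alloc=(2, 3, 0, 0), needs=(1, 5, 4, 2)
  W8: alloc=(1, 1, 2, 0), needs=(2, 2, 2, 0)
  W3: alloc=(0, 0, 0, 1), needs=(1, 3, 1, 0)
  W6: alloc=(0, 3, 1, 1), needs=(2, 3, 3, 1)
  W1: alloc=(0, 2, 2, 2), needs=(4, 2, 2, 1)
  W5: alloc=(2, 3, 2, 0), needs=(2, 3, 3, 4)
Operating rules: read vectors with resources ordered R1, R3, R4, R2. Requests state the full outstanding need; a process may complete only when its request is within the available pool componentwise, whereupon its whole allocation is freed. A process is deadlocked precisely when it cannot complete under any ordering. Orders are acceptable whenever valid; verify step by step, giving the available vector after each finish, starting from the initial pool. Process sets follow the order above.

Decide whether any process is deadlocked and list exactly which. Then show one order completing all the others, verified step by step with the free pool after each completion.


The deadlocked set is empty.
Key observation: the pool covers W8 at once, and every later process fits after earlier releases.
A valid finishing order for the others: W8, W1, W3, W5, W6, W7. Step-by-step check:
  pool = (3, 2, 3, 1)
  W8 needs (2, 2, 2, 0) <= (3, 2, 3, 1) -> finishes; pool += (1, 1, 2, 0) = (4, 3, 5, 1)
  W1 needs (4, 2, 2, 1) <= (4, 3, 5, 1) -> finishes; pool += (0, 2, 2, 2) = (4, 5, 7, 3)
  W3 needs (1, 3, 1, 0) <= (4, 5, 7, 3) -> finishes; pool += (0, 0, 0, 1) = (4, 5, 7, 4)
  W5 needs (2, 3, 3, 4) <= (4, 5, 7, 4) -> finishes; pool += (2, 3, 2, 0) = (6, 8, 9, 4)
  W6 needs (2, 3, 3, 1) <= (6, 8, 9, 4) -> finishes; pool += (0, 3, 1, 1) = (6, 11, 10, 5)
  W7 needs (1, 5, 4, 2) <= (6, 11, 10, 5) -> finishes; pool += (2, 3, 0, 0) = (8, 14, 10, 5)


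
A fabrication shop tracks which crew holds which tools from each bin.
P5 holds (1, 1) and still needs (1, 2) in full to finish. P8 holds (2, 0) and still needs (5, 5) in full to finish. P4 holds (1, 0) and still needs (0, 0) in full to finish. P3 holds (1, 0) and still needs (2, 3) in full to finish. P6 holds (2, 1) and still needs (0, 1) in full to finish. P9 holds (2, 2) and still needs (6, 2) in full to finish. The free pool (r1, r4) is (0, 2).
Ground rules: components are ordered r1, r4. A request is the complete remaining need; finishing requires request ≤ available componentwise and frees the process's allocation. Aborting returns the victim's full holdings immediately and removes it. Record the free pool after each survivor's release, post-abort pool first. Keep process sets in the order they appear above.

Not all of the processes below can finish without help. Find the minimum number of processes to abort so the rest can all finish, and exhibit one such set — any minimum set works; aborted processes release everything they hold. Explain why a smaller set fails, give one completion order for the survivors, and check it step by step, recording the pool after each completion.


The answer: abort P9.
Key observation: aborting P9 returns (2, 2), and P8 — hopeless before — runs at step 4 with the returned capacity in the pool.
Minimality: the empty abort set fails — the state is deadlocked as it stands.
One survivor order: P6, P3, P4, P8, P5. Step-by-step check (post-abort pool first):
  pool = (2, 4)
  P6 needs (0, 1) <= (2, 4) -> finishes; pool += (2, 1) = (4, 5)
  P3 needs (2, 3) <= (4, 5) -> finishes; pool += (1, 0) = (5, 5)
  P4 needs (0, 0) <= (5, 5) -> finishes; pool += (1, 0) = (6, 5)
  P8 needs (5, 5) <= (6, 5) -> finishes; pool += (2, 0) = (8, 5)
  P5 needs (1, 2) <= (8, 5) -> finishes; pool += (1, 1) = (9, 6)


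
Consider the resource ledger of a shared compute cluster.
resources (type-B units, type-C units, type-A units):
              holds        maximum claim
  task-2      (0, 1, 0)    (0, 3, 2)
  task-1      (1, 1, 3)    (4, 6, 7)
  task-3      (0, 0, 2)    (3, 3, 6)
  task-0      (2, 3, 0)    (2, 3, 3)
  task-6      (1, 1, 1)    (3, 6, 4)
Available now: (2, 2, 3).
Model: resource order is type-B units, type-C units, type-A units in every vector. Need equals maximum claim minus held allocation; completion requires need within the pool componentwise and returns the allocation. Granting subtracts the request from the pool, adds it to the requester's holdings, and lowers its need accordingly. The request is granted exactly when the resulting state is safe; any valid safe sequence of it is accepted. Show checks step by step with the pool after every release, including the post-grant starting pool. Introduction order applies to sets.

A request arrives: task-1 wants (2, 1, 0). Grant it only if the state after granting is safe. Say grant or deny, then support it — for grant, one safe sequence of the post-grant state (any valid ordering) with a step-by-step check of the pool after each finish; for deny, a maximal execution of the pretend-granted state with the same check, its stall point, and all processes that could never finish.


GRANT. The post-grant state is safe; one safe sequence: task-0, task-2, task-6, task-1, task-3.
Key observation: granting shrinks the pool to (0, 1, 3), yet task-0 still fits and the chain goes through.
Verifying the post-grant state step by step:
  pool = (0, 1, 3)
  task-0 needs (0, 0, 3) <= (0, 1, 3) -> finishes; pool += (2, 3, 0) = (2, 4, 3)
  task-2 needs (0, 2, 2) <= (2, 4, 3) -> finishes; pool += (0, 1, 0) = (2, 5, 3)
  task-6 needs (2, 5, 3) <= (2, 5, 3) -> finishes; pool += (1, 1, 1) = (3, 6, 4)
  task-1 needs (1, 4, 4) <= (3, 6, 4) -> finishes; pool += (3, 2, 3) = (6, 8, 7)
  task-3 needs (3, 3, 4) <= (6, 8, 7) -> finishes; pool += (0, 0, 2) = (6, 8, 9)


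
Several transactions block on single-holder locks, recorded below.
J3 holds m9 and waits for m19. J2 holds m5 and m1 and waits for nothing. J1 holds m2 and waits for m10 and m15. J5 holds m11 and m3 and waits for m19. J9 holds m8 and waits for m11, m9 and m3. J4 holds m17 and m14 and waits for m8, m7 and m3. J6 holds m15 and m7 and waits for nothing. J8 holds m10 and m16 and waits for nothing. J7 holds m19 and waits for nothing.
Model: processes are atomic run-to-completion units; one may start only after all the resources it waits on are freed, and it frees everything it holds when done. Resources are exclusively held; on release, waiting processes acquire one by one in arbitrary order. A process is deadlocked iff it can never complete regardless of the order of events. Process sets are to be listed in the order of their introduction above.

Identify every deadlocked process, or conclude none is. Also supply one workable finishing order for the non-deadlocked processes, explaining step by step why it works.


No process is deadlocked.
Key observation: there is no circular wait here — follow any chain and it reaches a process that is free to run now.
One completion order for the rest: J6, J8, J7, J2, J3, J5, J9, J4, J1.
Step-by-step check:
  J6: no waits; runs immediately, freeing m15 and m7
  J8: no waits; runs immediately, freeing m10 and m16
  J7: no waits; runs immediately, freeing m19
  J2: no waits; runs immediately, freeing m5 and m1
  J3 waits on m19 — all released -> runs and releases m9
  J5 waits on m19 — all released -> runs and releases m11 and m3
  J9 waits on m11, m9 and m3 — all released -> runs and releases m8
  J4 waits on m8, m7 and m3 — all released -> runs and releases m17 and m14
  J1 waits on m10 and m15 — all released -> runs and releases m2


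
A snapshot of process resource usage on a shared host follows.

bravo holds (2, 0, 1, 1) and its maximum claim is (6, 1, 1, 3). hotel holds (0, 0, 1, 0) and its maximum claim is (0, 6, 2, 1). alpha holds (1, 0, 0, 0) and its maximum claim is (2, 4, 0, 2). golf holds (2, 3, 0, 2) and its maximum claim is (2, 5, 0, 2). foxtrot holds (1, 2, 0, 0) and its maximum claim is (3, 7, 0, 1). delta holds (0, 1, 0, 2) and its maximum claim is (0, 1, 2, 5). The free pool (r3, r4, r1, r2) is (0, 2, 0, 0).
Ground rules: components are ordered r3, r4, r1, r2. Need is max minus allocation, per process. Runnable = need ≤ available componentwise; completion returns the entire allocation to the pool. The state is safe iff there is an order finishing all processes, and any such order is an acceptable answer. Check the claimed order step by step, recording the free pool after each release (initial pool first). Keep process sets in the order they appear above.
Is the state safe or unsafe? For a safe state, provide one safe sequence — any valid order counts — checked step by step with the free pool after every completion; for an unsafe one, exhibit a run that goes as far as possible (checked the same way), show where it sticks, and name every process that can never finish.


The state is SAFE; one workable sequence: golf, foxtrot, alpha, bravo, hotel, delta.
Key observation: the first exact fit in this order is golf — it needs (0, 2, 0, 0) with (0, 2, 0, 0) free, meeting a requested resource to the last unit.
Verifying each step:
  pool = (0, 2, 0, 0)
  golf: need (0, 2, 0, 0) fits (0, 2, 0, 0); releases (2, 3, 0, 2), pool now (2, 5, 0, 2)
  foxtrot: need (2, 5, 0, 1) fits (2, 5, 0, 2); releases (1, 2, 0, 0), pool now (3, 7, 0, 2)
  alpha: need (1, 4, 0, 2) fits (3, 7, 0, 2); releases (1, 0, 0, 0), pool now (4, 7, 0, 2)
  bravo: need (4, 1, 0, 2) fits (4, 7, 0, 2); releases (2, 0, 1, 1), pool now (6, 7, 1, 3)
  hotel: need (0, 6, 1, 1) fits (6, 7, 1, 3); releases (0, 0, 1, 0), pool now (6, 7, 2, 3)
  delta: need (0, 0, 2, 3) fits (6, 7, 2, 3); releases (0, 1, 0, 2), pool now (6, 8, 2, 5)


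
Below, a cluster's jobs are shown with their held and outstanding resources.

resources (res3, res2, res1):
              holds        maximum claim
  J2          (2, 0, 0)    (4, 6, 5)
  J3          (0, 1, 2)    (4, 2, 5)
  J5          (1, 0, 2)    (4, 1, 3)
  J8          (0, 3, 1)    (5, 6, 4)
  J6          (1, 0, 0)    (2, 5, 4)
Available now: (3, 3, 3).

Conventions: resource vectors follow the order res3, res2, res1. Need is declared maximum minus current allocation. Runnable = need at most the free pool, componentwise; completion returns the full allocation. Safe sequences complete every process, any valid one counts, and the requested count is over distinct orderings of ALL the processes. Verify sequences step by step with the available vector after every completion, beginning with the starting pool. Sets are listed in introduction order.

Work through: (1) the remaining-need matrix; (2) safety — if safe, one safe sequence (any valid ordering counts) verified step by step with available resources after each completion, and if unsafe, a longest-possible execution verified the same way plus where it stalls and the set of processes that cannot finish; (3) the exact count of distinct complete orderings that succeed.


(1) Outstanding need per process (order res3, res2, res1):
  J2: (2, 6, 5)
  J3: (4, 1, 3)
  J5: (3, 1, 1)
  J8: (5, 3, 3)
  J6: (1, 5, 4)
(2) UNSAFE.
Key observation: after J5, J3 the pool peaks at (4, 4, 7), and each blocked process is short somewhere: J2 on res2; J8 on res3; J6 on res2.
The run J5, J3 cannot be extended any further. Verifying each step:
  pool = (3, 3, 3)
  J5 needs (3, 1, 1) <= (3, 3, 3) -> finishes; pool += (1, 0, 2) = (4, 3, 5)
  J3 needs (4, 1, 3) <= (4, 3, 5) -> finishes; pool += (0, 1, 2) = (4, 4, 7)
  blocked: J2 wants (2, 6, 5), pool (4, 4, 7) — not enough res2
  blocked: J8 wants (5, 3, 3), pool (4, 4, 7) — not enough res3
  blocked: J6 wants (1, 5, 4), pool (4, 4, 7) — not enough res2
Never able to finish: J2, J8 and J6.
(3) Exactly 0 of the possible complete orderings are safe sequences.


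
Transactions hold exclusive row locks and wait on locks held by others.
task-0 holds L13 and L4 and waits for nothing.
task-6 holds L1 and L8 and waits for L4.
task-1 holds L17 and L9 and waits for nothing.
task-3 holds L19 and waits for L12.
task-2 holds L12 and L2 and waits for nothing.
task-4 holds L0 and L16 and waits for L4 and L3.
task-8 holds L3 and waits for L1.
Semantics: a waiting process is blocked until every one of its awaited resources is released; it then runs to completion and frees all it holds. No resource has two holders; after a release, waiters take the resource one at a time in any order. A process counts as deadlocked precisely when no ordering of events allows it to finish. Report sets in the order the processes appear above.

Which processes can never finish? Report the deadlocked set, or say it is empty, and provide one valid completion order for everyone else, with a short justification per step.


Nothing here is deadlocked.
Key observation: no waiting chain loops back on itself — every chain ends at a process that waits on nothing, so everyone eventually runs.
One completion order for the rest: task-0, task-2, task-1, task-6, task-3, task-8, task-4.
Step-by-step check:
  task-0 waits on nothing -> runs at once and releases L13 and L4
  task-2 waits on nothing -> runs at once and releases L12 and L2
  task-1 waits on nothing -> runs at once and releases L17 and L9
  task-6: everything it awaited (L4) is free; runs, freeing L1 and L8
  task-3: everything it awaited (L12) is free; runs, freeing L19
  task-8: everything it awaited (L1) is free; runs, freeing L3
  task-4: everything it awaited (L4 and L3) is free; runs, freeing L0 and L16


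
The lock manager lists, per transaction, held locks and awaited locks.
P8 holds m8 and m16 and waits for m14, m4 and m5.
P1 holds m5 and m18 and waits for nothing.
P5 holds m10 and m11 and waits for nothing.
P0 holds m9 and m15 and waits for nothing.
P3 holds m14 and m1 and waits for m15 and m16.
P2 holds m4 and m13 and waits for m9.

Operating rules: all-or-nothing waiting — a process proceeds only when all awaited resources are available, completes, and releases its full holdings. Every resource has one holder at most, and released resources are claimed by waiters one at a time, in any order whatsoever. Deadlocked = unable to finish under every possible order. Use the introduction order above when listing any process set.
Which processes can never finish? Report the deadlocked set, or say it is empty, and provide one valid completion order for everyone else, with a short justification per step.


The deadlocked set is P8 and P3.
Key observation: nobody on the ring P8 -> P3 -> P8 can start until another member finishes, which never happens; no other process is dragged down with it.
One completion order for the rest: P0, P2, P1, P5.
Walking it through:
  P0 waits on nothing -> runs at once and releases m9 and m15
  run P2 (all its waits — m9 — are resolved); releases m4 and m13
  P1 waits on nothing -> runs at once and releases m5 and m18
  P5 waits on nothing -> runs at once and releases m10 and m11


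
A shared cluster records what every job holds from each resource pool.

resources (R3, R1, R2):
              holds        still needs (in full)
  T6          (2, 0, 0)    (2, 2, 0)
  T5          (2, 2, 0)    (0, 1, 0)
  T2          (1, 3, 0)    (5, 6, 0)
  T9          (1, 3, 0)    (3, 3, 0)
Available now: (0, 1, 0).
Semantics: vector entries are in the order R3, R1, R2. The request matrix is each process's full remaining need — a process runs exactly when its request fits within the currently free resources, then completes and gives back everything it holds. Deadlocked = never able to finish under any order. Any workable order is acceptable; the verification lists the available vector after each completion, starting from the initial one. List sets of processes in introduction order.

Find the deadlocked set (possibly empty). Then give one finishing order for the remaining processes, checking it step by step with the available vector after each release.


The deadlocked set is empty.
Key observation: no deadlock: T5 fits now, and the freed resources carry the rest through.
One completion order for the rest: T5, T6, T9, T2. Check, step by step:
  pool = (0, 1, 0)
  T5 needs (0, 1, 0) <= (0, 1, 0) -> finishes; pool += (2, 2, 0) = (2, 3, 0)
  T6 needs (2, 2, 0) <= (2, 3, 0) -> finishes; pool += (2, 0, 0) = (4, 3, 0)
  T9 needs (3, 3, 0) <= (4, 3, 0) -> finishes; pool += (1, 3, 0) = (5, 6, 0)
  T2 needs (5, 6, 0) <= (5, 6, 0) -> finishes; pool += (1, 3, 0) = (6, 9, 0)


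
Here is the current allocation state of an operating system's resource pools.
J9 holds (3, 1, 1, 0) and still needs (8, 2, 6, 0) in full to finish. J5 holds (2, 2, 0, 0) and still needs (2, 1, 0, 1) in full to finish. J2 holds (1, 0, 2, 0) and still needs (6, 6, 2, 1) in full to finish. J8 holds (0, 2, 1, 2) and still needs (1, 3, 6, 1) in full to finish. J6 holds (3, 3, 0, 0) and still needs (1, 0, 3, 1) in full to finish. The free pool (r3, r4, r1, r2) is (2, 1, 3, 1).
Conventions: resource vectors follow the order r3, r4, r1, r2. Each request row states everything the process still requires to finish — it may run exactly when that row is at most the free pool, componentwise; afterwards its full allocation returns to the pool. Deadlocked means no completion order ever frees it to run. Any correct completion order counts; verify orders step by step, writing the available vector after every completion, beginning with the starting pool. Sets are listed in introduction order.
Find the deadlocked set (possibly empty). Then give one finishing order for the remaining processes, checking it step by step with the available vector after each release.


Deadlocked set: J9 and J8.
Key observation: no order helps: past J5, J6, J2, the free pool tops out at (8, 6, 5, 1), below what each blocked process needs in r1.
A valid finishing order for the others: J5, J6, J2. Check, step by step:
  pool = (2, 1, 3, 1)
  J5 needs (2, 1, 0, 1) <= (2, 1, 3, 1) -> finishes; pool += (2, 2, 0, 0) = (4, 3, 3, 1)
  J6 needs (1, 0, 3, 1) <= (4, 3, 3, 1) -> finishes; pool += (3, 3, 0, 0) = (7, 6, 3, 1)
  J2 needs (6, 6, 2, 1) <= (7, 6, 3, 1) -> finishes; pool += (1, 0, 2, 0) = (8, 6, 5, 1)
None of the blocked processes ever fits:
  J9 still needs (8, 2, 6, 0) but only (8, 6, 5, 1) is free — short on r1
  J8 still needs (1, 3, 6, 1) but only (8, 6, 5, 1) is free — short on r1


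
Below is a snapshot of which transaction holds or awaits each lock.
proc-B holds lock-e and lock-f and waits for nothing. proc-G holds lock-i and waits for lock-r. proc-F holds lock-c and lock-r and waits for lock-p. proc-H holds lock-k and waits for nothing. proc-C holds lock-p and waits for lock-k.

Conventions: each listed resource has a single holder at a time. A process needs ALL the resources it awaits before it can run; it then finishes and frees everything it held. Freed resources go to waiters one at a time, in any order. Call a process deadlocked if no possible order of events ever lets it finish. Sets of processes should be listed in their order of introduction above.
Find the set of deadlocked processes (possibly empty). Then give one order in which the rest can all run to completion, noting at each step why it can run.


No process is deadlocked.
Key observation: the waits form no ring: some process can always run, and its releases unblock the others one by one.
A valid finishing order for the others: proc-H, proc-C, proc-F, proc-G, proc-B.
Walking it through:
  proc-H waits on nothing -> runs at once and releases lock-k
  proc-C waits on lock-k — all released -> runs and releases lock-p
  proc-F waits on lock-p — all released -> runs and releases lock-c and lock-r
  proc-G waits on lock-r — all released -> runs and releases lock-i
  proc-B waits on nothing -> runs at once and releases lock-e and lock-f


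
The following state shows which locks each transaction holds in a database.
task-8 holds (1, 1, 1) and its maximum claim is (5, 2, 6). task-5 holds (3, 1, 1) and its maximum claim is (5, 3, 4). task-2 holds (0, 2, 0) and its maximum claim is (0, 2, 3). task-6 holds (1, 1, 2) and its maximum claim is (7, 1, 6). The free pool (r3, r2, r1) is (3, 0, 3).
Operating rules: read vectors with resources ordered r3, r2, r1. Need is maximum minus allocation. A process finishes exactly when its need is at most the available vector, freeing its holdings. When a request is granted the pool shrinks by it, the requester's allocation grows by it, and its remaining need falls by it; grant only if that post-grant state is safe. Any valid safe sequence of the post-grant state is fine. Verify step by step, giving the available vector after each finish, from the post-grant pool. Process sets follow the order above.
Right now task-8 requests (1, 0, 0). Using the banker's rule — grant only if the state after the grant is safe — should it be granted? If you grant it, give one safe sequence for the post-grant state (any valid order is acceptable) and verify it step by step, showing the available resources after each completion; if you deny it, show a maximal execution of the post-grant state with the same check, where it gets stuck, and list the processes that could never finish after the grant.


DENY — the pretend-granted state is unsafe.
Key observation: after task-2, task-5 the pool peaks at (5, 3, 4), and each blocked process is short somewhere: task-8 on r1; task-6 on r3.
Pretend the grant happened; the run task-2, task-5 goes as far as possible. Walking it through:
  pool = (2, 0, 3)
  task-2: need (0, 0, 3) fits (2, 0, 3); releases (0, 2, 0), pool now (2, 2, 3)
  task-5: need (2, 2, 3) fits (2, 2, 3); releases (3, 1, 1), pool now (5, 3, 4)
  task-8 cannot run: need (3, 1, 5) vs free (5, 3, 4) (insufficient r1)
  task-6 cannot run: need (6, 0, 4) vs free (5, 3, 4) (insufficient r3)
Had the request been granted, task-8 and task-6 could never finish.


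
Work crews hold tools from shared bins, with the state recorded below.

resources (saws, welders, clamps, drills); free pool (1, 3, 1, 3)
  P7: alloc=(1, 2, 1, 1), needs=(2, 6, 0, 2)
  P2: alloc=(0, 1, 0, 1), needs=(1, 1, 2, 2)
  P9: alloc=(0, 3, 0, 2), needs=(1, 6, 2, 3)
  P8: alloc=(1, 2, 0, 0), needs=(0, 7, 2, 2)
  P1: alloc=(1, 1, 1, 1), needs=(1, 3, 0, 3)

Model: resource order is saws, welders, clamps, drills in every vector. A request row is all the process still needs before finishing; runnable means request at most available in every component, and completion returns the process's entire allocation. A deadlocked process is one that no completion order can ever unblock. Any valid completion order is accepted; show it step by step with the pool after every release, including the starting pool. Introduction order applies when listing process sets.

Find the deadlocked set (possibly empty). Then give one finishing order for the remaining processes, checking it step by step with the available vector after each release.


The deadlocked set is P7, P9 and P8.
Key observation: the wall is welders: completing P1, P2 brings the pool only to (2, 5, 2, 5), and all the rest need more.
The rest can finish in the order P1, P2. Verifying each step:
  pool = (1, 3, 1, 3)
  P1 needs (1, 3, 0, 3) <= (1, 3, 1, 3) -> finishes; pool += (1, 1, 1, 1) = (2, 4, 2, 4)
  P2 needs (1, 1, 2, 2) <= (2, 4, 2, 4) -> finishes; pool += (0, 1, 0, 1) = (2, 5, 2, 5)
None of the blocked processes ever fits:
  blocked: P7 wants (2, 6, 0, 2), pool (2, 5, 2, 5) — not enough welders
  blocked: P9 wants (1, 6, 2, 3), pool (2, 5, 2, 5) — not enough welders
  blocked: P8 wants (0, 7, 2, 2), pool (2, 5, 2, 5) — not enough welders


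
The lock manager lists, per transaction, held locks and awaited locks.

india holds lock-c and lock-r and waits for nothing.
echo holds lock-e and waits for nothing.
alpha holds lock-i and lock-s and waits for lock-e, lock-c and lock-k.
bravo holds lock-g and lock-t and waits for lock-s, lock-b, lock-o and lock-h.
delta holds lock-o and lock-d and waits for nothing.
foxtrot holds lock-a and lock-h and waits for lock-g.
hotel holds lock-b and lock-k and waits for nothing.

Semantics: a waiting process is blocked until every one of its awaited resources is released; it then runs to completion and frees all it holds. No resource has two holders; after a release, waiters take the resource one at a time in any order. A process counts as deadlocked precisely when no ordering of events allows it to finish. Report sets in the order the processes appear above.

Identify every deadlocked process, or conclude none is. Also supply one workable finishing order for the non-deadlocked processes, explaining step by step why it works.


Deadlocked: bravo and foxtrot.
Key observation: the wait chain closes on itself along bravo -> foxtrot -> bravo; no other process is dragged down with it.
One completion order for the rest: hotel, echo, india, delta, alpha.
Check, step by step:
  run hotel (it waits on nothing); releases lock-b and lock-k
  run echo (it waits on nothing); releases lock-e
  run india (it waits on nothing); releases lock-c and lock-r
  run delta (it waits on nothing); releases lock-o and lock-d
  run alpha (all its waits — lock-e, lock-c and lock-k — are resolved); releases lock-i and lock-s


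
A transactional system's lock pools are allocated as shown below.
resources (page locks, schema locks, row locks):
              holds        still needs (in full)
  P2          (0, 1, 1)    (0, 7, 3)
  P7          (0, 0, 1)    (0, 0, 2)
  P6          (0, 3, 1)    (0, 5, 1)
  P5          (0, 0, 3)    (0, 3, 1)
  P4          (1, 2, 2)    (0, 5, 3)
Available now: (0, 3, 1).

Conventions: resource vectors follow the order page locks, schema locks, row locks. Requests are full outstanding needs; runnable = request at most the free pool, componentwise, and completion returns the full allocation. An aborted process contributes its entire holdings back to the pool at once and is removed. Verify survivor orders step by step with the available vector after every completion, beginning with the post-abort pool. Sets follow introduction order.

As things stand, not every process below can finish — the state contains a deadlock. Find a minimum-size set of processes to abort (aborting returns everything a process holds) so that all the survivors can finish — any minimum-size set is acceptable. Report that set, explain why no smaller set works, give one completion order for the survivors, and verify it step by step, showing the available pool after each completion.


Abort P6.
Key observation: the returned (0, 3, 1) from P6 is what brings P4 — unrunnable before, under any order — into play at step 2.
No smaller set exists: with zero aborts the deadlock remains.
Survivors finish in the order: P7, P4, P2, P5. Verifying each step (pool after the aborts first):
  pool = (0, 6, 2)
  P7: need (0, 0, 2) fits (0, 6, 2); releases (0, 0, 1), pool now (0, 6, 3)
  P4: need (0, 5, 3) fits (0, 6, 3); releases (1, 2, 2), pool now (1, 8, 5)
  P2: need (0, 7, 3) fits (1, 8, 5); releases (0, 1, 1), pool now (1, 9, 6)
  P5: need (0, 3, 1) fits (1, 9, 6); releases (0, 0, 3), pool now (1, 9, 9)


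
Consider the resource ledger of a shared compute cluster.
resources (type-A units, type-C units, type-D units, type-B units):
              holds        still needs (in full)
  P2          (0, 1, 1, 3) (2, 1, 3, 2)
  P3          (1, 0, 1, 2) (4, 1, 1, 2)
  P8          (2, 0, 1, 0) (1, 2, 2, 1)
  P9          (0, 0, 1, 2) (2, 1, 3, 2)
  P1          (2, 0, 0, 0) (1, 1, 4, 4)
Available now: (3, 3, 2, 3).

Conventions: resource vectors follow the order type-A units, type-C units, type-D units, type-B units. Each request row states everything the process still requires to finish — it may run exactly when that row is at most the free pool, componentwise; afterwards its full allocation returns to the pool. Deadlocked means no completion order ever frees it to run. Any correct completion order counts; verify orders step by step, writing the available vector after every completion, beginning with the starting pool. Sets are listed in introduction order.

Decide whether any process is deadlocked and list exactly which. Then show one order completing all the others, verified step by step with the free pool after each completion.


Nothing here is deadlocked.
Key observation: the pool covers P8 at once, and every later process fits after earlier releases.
The rest can finish in the order P8, P2, P3, P9, P1. Verifying each step:
  pool = (3, 3, 2, 3)
  P8 needs (1, 2, 2, 1) <= (3, 3, 2, 3) -> finishes; pool += (2, 0, 1, 0) = (5, 3, 3, 3)
  P2 needs (2, 1, 3, 2) <= (5, 3, 3, 3) -> finishes; pool += (0, 1, 1, 3) = (5, 4, 4, 6)
  P3 needs (4, 1, 1, 2) <= (5, 4, 4, 6) -> finishes; pool += (1, 0, 1, 2) = (6, 4, 5, 8)
  P9 needs (2, 1, 3, 2) <= (6, 4, 5, 8) -> finishes; pool += (0, 0, 1, 2) = (6, 4, 6, 10)
  P1 needs (1, 1, 4, 4) <= (6, 4, 6, 10) -> finishes; pool += (2, 0, 0, 0) = (8, 4, 6, 10)


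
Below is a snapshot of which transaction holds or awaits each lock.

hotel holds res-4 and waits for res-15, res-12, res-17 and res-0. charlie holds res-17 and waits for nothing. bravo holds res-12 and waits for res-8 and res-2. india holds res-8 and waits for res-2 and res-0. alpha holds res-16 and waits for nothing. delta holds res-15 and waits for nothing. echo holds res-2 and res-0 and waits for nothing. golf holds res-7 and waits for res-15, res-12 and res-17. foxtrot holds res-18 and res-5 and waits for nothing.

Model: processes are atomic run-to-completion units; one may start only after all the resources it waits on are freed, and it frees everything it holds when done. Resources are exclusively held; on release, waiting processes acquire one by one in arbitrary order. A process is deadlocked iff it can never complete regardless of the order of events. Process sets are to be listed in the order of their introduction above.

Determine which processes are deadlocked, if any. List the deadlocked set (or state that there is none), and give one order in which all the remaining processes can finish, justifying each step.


The deadlocked set is empty.
Key observation: no waiting chain loops back on itself — every chain ends at a process that waits on nothing, so everyone eventually runs.
A valid finishing order for the others: delta, echo, india, alpha, charlie, bravo, hotel, golf, foxtrot.
Check, step by step:
  run delta (it waits on nothing); releases res-15
  run echo (it waits on nothing); releases res-2 and res-0
  india: everything it awaited (res-2 and res-0) is free; runs, freeing res-8
  run alpha (it waits on nothing); releases res-16
  run charlie (it waits on nothing); releases res-17
  bravo: everything it awaited (res-8 and res-2) is free; runs, freeing res-12
  hotel: everything it awaited (res-15, res-12, res-17 and res-0) is free; runs, freeing res-4
  golf: everything it awaited (res-15, res-12 and res-17) is free; runs, freeing res-7
  run foxtrot (it waits on nothing); releases res-18 and res-5


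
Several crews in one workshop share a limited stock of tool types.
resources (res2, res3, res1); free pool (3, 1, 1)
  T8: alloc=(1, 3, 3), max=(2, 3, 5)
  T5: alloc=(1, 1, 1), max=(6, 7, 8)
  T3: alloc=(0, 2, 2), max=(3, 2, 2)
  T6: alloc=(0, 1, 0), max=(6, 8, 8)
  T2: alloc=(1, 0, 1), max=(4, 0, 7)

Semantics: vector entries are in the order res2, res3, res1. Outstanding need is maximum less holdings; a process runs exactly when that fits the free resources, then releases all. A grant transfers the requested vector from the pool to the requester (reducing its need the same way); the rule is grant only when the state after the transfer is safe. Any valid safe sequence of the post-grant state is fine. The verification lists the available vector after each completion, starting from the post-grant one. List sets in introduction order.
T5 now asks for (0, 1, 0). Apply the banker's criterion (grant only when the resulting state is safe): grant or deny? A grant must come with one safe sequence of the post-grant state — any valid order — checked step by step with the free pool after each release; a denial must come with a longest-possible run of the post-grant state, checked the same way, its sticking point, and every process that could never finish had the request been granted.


GRANT. The post-grant state is safe; one safe sequence: T3, T8, T2, T5, T6.
Key observation: with (3, 0, 1) left after the transfer, T3 can run at once — the state stays safe.
Step-by-step check of the post-grant state:
  pool = (3, 0, 1)
  run T3 (needs (3, 0, 0), free (3, 0, 1)); after release of (0, 2, 2) the pool is (3, 2, 3)
  run T8 (needs (1, 0, 2), free (3, 2, 3)); after release of (1, 3, 3) the pool is (4, 5, 6)
  run T2 (needs (3, 0, 6), free (4, 5, 6)); after release of (1, 0, 1) the pool is (5, 5, 7)
  run T5 (needs (5, 5, 7), free (5, 5, 7)); after release of (1, 2, 1) the pool is (6, 7, 8)
  run T6 (needs (6, 7, 8), free (6, 7, 8)); after release of (0, 1, 0) the pool is (6, 8, 8)


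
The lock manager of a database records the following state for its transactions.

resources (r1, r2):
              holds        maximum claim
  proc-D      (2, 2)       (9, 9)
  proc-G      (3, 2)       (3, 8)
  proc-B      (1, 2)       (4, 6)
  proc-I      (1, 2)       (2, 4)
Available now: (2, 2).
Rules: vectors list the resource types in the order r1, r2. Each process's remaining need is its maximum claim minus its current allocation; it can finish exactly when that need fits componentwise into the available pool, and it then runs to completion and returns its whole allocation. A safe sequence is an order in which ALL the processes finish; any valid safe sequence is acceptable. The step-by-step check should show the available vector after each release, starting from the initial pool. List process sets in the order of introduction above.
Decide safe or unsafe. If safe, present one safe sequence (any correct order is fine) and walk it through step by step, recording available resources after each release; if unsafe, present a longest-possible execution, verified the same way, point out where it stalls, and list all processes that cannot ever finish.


The state is SAFE; one workable sequence: proc-I, proc-B, proc-G, proc-D.
Key observation: the order's first zero-slack moment is proc-I ((1, 2) needed, (2, 2) free — a requested resource with nothing to spare).
Verifying each step:
  pool = (2, 2)
  proc-I: need (1, 2) fits (2, 2); releases (1, 2), pool now (3, 4)
  proc-B: need (3, 4) fits (3, 4); releases (1, 2), pool now (4, 6)
  proc-G: need (0, 6) fits (4, 6); releases (3, 2), pool now (7, 8)
  proc-D: need (7, 7) fits (7, 8); releases (2, 2), pool now (9, 10)


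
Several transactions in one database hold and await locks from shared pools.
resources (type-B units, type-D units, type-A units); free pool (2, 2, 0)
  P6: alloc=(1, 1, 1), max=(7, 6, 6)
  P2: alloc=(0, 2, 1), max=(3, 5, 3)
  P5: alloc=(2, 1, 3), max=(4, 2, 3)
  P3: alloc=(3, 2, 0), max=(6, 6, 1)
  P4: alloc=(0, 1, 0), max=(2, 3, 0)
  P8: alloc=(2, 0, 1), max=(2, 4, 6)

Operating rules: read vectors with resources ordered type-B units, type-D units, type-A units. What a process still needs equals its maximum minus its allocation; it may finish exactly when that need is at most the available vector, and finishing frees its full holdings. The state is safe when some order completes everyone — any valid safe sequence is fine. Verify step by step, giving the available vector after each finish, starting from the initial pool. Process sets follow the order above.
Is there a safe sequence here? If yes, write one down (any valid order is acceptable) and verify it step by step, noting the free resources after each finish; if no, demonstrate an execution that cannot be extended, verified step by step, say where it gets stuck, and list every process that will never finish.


UNSAFE.
Key observation: after P5, P2, P4, P3 complete, (7, 8, 4) is the best the pool ever gets, yet each leftover process wants more type-A units.
A maximal execution: P5, P2, P4, P3 — then nothing else fits. Check, step by step:
  pool = (2, 2, 0)
  run P5 (needs (2, 1, 0), free (2, 2, 0)); after release of (2, 1, 3) the pool is (4, 3, 3)
  run P2 (needs (3, 3, 2), free (4, 3, 3)); after release of (0, 2, 1) the pool is (4, 5, 4)
  run P4 (needs (2, 2, 0), free (4, 5, 4)); after release of (0, 1, 0) the pool is (4, 6, 4)
  run P3 (needs (3, 4, 1), free (4, 6, 4)); after release of (3, 2, 0) the pool is (7, 8, 4)
  P6 cannot run: need (6, 5, 5) vs free (7, 8, 4) (insufficient type-A units)
  P8 cannot run: need (0, 4, 5) vs free (7, 8, 4) (insufficient type-A units)
Processes that can never finish: P6 and P8.


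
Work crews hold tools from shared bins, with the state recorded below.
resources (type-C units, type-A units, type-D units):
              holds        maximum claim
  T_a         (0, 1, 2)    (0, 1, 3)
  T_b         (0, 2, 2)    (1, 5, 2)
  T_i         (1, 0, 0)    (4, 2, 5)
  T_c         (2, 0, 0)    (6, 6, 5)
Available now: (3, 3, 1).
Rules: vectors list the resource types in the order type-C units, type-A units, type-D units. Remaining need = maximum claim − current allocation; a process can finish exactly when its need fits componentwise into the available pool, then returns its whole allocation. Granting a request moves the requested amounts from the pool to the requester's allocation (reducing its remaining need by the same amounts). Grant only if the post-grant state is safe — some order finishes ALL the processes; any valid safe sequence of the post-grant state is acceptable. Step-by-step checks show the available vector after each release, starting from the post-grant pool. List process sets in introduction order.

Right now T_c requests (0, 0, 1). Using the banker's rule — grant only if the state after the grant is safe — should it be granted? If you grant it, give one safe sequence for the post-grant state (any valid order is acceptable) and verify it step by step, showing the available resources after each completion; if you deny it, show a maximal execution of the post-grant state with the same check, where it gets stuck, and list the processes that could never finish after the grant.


DENY: after the grant no complete ordering would exist.
Key observation: after T_b, T_a the pool peaks at (3, 6, 4), and each blocked process is short somewhere: T_i on type-D units; T_c on type-C units.
After a pretend grant, a maximal execution: T_b, T_a — then nothing else fits. Verifying each step:
  pool = (3, 3, 0)
  run T_b (needs (1, 3, 0), free (3, 3, 0)); after release of (0, 2, 2) the pool is (3, 5, 2)
  run T_a (needs (0, 0, 1), free (3, 5, 2)); after release of (0, 1, 2) the pool is (3, 6, 4)
  T_i still needs (3, 2, 5) but only (3, 6, 4) is free — short on type-D units
  T_c still needs (4, 6, 4) but only (3, 6, 4) is free — short on type-C units
Processes that could never finish after the grant: T_i and T_c.
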